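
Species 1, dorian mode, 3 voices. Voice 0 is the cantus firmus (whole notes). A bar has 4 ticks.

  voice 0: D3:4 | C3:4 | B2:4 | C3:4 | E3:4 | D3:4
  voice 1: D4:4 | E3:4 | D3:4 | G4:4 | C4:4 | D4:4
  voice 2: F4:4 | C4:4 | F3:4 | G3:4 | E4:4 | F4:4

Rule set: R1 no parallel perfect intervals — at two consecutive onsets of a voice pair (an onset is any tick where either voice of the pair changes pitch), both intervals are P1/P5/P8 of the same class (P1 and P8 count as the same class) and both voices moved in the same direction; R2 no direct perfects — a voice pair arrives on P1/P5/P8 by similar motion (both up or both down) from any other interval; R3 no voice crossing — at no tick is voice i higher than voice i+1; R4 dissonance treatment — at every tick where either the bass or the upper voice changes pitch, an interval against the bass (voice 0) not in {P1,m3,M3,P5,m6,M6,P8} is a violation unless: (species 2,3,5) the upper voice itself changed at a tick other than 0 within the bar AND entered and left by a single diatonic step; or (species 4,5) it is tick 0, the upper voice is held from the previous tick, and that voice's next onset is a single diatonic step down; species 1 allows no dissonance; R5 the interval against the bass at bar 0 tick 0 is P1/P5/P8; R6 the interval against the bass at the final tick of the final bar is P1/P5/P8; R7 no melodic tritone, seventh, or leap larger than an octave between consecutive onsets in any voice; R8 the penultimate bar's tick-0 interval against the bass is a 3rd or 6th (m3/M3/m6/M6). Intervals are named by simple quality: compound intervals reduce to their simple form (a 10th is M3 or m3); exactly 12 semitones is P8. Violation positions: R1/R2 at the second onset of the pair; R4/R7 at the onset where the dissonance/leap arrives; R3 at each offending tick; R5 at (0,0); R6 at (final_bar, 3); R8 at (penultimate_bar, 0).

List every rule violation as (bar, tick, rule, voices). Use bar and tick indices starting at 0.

bar 0: v0=D3 v1=D4 v2=F4 downbeat m3
bar 1: v0=C3 v1=E3 v2=C4 downbeat P8
bar 2: v0=B2 v1=D3 v2=F3 downbeat TT
bar 3: v0=C3 v1=G4 v2=G3 downbeat P5
bar 4: v0=E3 v1=C4 v2=E4 downbeat P8
bar 5: v0=D3 v1=D4 v2=F4 downbeat m3
  -> R5 @ bar 0 tick 0 v(0, 2): opens on m3
  -> R2 @ bar 1 tick 0 v(0, 2): D3/F4 m3 -> C3/C4 P8 similar
  -> R7 @ bar 1 tick 0 v(1,): D4->E3 leap 10st
  -> R4 @ bar 2 tick 0 v(0, 2): B2/F3 TT untreated
  -> R2 @ bar 3 tick 0 v(0, 1): B2/D3 m3 -> C3/G4 P5 similar
  -> R2 @ bar 3 tick 0 v(0, 2): B2/F3 TT -> C3/G3 P5 similar
  -> R2 @ bar 3 tick 0 v(1, 2): D3/F3 m3 -> G4/G3 P8 similar
  -> R3 @ bar 3 tick 0 v(1, 2): G4 above G3
  -> R7 @ bar 3 tick 0 v(1,): D3->G4 leap 17st
  -> R3 @ bar 3 tick 1 v(1, 2): G4 above G3
  -> R3 @ bar 3 tick 2 v(1, 2): G4 above G3
  -> R3 @ bar 3 tick 3 v(1, 2): G4 above G3
  -> R2 @ bar 4 tick 0 v(0, 2): C3/G3 P5 -> E3/E4 P8 similar
  -> R8 @ bar 4 tick 0 v(0, 2): penult P8 not 3rd/6th
  -> R6 @ bar 5 tick 3 v(0, 2): closes on m3

(0, 0, R5, (0, 2))
(1, 0, R2, (0, 2))
(1, 0, R7, (1,))
(2, 0, R4, (0, 2))
(3, 0, R2, (0, 1))
(3, 0, R2, (0, 2))
(3, 0, R2, (1, 2))
(3, 0, R3, (1, 2))
(3, 0, R7, (1,))
(3, 1, R3, (1, 2))
(3, 2, R3, (1, 2))
(3, 3, R3, (1, 2))
(4, 0, R2, (0, 2))
(4, 0, R8, (0, 2))
(5, 3, R6, (0, 2))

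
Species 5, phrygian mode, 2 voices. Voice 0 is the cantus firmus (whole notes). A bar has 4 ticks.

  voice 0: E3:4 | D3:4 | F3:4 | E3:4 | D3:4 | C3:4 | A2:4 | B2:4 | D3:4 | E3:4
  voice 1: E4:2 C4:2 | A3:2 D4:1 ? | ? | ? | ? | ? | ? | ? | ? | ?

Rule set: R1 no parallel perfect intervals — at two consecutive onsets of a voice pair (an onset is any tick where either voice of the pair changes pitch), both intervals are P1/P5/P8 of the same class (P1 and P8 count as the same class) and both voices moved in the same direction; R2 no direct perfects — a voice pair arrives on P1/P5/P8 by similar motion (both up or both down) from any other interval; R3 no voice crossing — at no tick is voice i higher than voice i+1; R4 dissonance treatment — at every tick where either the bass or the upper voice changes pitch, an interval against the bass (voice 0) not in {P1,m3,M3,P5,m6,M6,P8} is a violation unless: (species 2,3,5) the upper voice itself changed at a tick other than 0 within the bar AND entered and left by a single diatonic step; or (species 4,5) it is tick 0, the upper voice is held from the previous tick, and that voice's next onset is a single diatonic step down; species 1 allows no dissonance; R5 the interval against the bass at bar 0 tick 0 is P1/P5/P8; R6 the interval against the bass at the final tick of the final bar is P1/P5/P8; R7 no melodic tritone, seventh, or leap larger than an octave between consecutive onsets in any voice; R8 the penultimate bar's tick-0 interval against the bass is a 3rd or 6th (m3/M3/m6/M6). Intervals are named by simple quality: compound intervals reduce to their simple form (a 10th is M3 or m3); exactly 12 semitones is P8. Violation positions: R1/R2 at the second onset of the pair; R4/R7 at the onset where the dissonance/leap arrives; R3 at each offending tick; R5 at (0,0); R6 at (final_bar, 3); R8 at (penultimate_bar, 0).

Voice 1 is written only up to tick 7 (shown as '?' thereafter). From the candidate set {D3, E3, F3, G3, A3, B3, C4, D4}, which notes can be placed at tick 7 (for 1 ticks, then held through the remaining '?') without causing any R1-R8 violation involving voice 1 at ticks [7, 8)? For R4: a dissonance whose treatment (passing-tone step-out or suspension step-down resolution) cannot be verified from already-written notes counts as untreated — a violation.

{A3, B3, D3, D4, F3}

D3: legal
E3: violates R4,R7
F3: legal
G3: violates R4
A3: legal
B3: legal
C4: violates R4
D4: legal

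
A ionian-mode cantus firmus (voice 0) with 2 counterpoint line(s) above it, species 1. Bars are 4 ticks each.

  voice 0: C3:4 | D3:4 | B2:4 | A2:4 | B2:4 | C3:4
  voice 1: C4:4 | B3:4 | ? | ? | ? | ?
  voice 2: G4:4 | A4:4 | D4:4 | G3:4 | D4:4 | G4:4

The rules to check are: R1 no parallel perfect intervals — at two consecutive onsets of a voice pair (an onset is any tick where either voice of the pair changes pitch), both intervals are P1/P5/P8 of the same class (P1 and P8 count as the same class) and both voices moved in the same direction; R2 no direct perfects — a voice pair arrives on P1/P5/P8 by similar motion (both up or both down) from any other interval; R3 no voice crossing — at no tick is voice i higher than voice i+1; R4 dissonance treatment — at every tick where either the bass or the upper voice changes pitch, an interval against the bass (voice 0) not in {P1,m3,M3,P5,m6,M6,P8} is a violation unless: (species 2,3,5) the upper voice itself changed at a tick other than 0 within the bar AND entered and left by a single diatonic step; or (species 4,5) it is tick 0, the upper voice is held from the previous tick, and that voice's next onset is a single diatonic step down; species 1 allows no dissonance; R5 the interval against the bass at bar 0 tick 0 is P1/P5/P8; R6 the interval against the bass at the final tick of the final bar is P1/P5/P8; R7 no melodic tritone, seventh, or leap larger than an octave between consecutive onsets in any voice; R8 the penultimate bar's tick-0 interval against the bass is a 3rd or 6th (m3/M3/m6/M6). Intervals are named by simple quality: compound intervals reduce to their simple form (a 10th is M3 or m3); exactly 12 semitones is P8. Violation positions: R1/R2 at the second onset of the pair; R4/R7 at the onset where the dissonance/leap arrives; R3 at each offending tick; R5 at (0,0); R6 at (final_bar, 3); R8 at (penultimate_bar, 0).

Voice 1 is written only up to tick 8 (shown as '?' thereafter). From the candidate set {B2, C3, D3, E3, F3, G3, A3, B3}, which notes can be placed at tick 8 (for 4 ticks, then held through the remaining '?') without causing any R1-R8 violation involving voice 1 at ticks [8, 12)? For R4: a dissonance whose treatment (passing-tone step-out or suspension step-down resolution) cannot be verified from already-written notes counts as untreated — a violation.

{B3}

B2: violates R2
C3: violates R4,R7
D3: violates R2
E3: violates R4
F3: violates R4,R7
G3: violates R2
A3: violates R4
B3: legal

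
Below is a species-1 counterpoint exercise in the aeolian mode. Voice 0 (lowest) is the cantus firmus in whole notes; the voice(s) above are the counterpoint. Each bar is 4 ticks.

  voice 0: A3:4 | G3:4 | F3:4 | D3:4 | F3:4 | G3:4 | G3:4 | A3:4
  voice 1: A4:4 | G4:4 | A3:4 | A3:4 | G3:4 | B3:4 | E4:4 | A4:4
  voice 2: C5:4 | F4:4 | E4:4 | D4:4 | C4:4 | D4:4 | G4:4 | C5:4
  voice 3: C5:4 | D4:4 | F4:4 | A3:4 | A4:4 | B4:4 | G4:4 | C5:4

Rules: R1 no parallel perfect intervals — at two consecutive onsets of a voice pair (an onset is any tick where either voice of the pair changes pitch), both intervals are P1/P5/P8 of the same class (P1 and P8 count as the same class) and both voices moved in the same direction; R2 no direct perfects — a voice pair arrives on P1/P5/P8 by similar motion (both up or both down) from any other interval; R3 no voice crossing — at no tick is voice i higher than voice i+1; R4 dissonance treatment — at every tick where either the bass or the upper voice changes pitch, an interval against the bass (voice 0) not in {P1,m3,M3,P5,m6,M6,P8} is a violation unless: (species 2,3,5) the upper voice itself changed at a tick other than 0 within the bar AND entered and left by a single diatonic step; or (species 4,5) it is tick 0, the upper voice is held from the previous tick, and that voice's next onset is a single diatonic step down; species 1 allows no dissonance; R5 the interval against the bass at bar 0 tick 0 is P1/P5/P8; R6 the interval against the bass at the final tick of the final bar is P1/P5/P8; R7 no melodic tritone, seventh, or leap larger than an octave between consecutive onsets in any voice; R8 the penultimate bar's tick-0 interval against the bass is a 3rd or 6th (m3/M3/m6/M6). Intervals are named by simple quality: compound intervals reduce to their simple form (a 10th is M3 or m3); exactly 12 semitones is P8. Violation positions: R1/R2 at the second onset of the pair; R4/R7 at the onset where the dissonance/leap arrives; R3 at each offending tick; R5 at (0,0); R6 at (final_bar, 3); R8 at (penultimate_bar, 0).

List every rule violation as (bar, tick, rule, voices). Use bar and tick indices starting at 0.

bar 0: v0=A3 v1=A4 v2=C5 v3=C5 downbeat m3
bar 1: v0=G3 v1=G4 v2=F4 v3=D4 downbeat P5
bar 2: v0=F3 v1=A3 v2=E4 v3=F4 downbeat P8
bar 3: v0=D3 v1=A3 v2=D4 v3=A3 downbeat P5
bar 4: v0=F3 v1=G3 v2=C4 v3=A4 downbeat M3
bar 5: v0=G3 v1=B3 v2=D4 v3=B4 downbeat M3
bar 6: v0=G3 v1=E4 v2=G4 v3=G4 downbeat P8
bar 7: v0=A3 v1=A4 v2=C5 v3=C5 downbeat m3
  -> R5 @ bar 0 tick 0 v(0, 2): opens on m3
  -> R5 @ bar 0 tick 0 v(0, 3): opens on m3
  -> R1 @ bar 1 tick 0 v(0, 1): A3/A4 P8 -> G3/G4 P8 similar
  -> R2 @ bar 1 tick 0 v(0, 3): A3/C5 m3 -> G3/D4 P5 similar
  -> R3 @ bar 1 tick 0 v(1, 2): G4 above F4
  -> R3 @ bar 1 tick 0 v(2, 3): F4 above D4
  -> R4 @ bar 1 tick 0 v(0, 2): G3/F4 m7 untreated
  -> R7 @ bar 1 tick 0 v(3,): C5->D4 leap 10st
  -> R3 @ bar 1 tick 1 v(1, 2): G4 above F4
  -> R3 @ bar 1 tick 1 v(2, 3): F4 above D4
  -> R3 @ bar 1 tick 2 v(1, 2): G4 above F4
  -> R3 @ bar 1 tick 2 v(2, 3): F4 above D4
  -> R3 @ bar 1 tick 3 v(1, 2): G4 above F4
  -> R3 @ bar 1 tick 3 v(2, 3): F4 above D4
  -> R2 @ bar 2 tick 0 v(1, 2): G4/F4 M2 -> A3/E4 P5 similar
  -> R4 @ bar 2 tick 0 v(0, 2): F3/E4 M7 untreated
  -> R7 @ bar 2 tick 0 v(1,): G4->A3 leap 10st
  -> R2 @ bar 3 tick 0 v(0, 2): F3/E4 M7 -> D3/D4 P8 similar
  -> R2 @ bar 3 tick 0 v(0, 3): F3/F4 P8 -> D3/A3 P5 similar
  -> R3 @ bar 3 tick 0 v(2, 3): D4 above A3
  -> R3 @ bar 3 tick 1 v(2, 3): D4 above A3
  -> R3 @ bar 3 tick 2 v(2, 3): D4 above A3
  -> R3 @ bar 3 tick 3 v(2, 3): D4 above A3
  -> R4 @ bar 4 tick 0 v(0, 1): F3/G3 M2 untreated
  -> R1 @ bar 5 tick 0 v(0, 2): F3/C4 P5 -> G3/D4 P5 similar
  -> R2 @ bar 5 tick 0 v(1, 3): G3/A4 M2 -> B3/B4 P8 similar
  -> R8 @ bar 6 tick 0 v(0, 2): penult P8 not 3rd/6th
  -> R8 @ bar 6 tick 0 v(0, 3): penult P8 not 3rd/6th
  -> R1 @ bar 7 tick 0 v(2, 3): G4/G4 P1 -> C5/C5 P1 similar
  -> R2 @ bar 7 tick 0 v(0, 1): G3/E4 M6 -> A3/A4 P8 similar
  -> R6 @ bar 7 tick 3 v(0, 2): closes on m3
  -> R6 @ bar 7 tick 3 v(0, 3): closes on m3

(0, 0, R5, (0, 2))
(0, 0, R5, (0, 3))
(1, 0, R1, (0, 1))
(1, 0, R2, (0, 3))
(1, 0, R3, (1, 2))
(1, 0, R3, (2, 3))
(1, 0, R4, (0, 2))
(1, 0, R7, (3,))
(1, 1, R3, (1, 2))
(1, 1, R3, (2, 3))
(1, 2, R3, (1, 2))
(1, 2, R3, (2, 3))
(1, 3, R3, (1, 2))
(1, 3, R3, (2, 3))
(2, 0, R2, (1, 2))
(2, 0, R4, (0, 2))
(2, 0, R7, (1,))
(3, 0, R2, (0, 2))
(3, 0, R2, (0, 3))
(3, 0, R3, (2, 3))
(3, 1, R3, (2, 3))
(3, 2, R3, (2, 3))
(3, 3, R3, (2, 3))
(4, 0, R4, (0, 1))
(5, 0, R1, (0, 2))
(5, 0, R2, (1, 3))
(6, 0, R8, (0, 2))
(6, 0, R8, (0, 3))
(7, 0, R1, (2, 3))
(7, 0, R2, (0, 1))
(7, 3, R6, (0, 2))
(7, 3, R6, (0, 3))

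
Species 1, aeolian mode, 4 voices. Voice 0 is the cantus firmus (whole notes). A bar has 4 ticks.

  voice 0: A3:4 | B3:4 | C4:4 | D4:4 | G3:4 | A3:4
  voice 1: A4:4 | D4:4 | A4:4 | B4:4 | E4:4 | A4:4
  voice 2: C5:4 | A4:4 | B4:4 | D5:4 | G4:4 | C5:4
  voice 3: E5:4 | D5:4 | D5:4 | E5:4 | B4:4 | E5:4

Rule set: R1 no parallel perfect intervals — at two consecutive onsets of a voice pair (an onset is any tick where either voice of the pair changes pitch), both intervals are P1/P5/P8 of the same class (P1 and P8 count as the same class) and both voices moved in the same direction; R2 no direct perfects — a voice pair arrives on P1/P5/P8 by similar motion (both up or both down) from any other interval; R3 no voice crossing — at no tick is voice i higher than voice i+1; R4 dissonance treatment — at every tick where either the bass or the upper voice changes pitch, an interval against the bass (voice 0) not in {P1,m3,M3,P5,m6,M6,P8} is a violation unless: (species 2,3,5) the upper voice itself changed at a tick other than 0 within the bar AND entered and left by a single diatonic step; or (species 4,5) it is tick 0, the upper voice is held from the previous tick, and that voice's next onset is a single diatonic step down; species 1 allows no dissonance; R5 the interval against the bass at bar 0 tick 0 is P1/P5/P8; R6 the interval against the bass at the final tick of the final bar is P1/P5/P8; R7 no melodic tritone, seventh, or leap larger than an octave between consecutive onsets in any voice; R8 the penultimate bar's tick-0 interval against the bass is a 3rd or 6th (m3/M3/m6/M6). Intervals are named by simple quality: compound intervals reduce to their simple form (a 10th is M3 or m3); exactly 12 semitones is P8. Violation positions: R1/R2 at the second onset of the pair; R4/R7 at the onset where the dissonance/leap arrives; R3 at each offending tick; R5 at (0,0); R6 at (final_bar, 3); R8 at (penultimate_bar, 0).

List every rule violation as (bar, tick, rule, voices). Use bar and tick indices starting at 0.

(0, 0, R5, (0, 2))
(1, 0, R2, (1, 2))
(1, 0, R2, (1, 3))
(1, 0, R4, (0, 2))
(2, 0, R4, (0, 2))
(2, 0, R4, (0, 3))
(3, 0, R2, (0, 2))
(3, 0, R4, (0, 3))
(4, 0, R1, (0, 2))
(4, 0, R2, (1, 3))
(4, 0, R8, (0, 2))
(5, 0, R1, (1, 3))
(5, 0, R2, (0, 1))
(5, 0, R2, (0, 3))
(5, 3, R6, (0, 2))

bar 0: v0=A3 v1=A4 v2=C5 v3=E5 downbeat P5
bar 1: v0=B3 v1=D4 v2=A4 v3=D5 downbeat m3
bar 2: v0=C4 v1=A4 v2=B4 v3=D5 downbeat M2
bar 3: v0=D4 v1=B4 v2=D5 v3=E5 downbeat M2
bar 4: v0=G3 v1=E4 v2=G4 v3=B4 downbeat M3
bar 5: v0=A3 v1=A4 v2=C5 v3=E5 downbeat P5
  -> R5 @ bar 0 tick 0 v(0, 2): opens on m3
  -> R2 @ bar 1 tick 0 v(1, 2): A4/C5 m3 -> D4/A4 P5 similar
  -> R2 @ bar 1 tick 0 v(1, 3): A4/E5 P5 -> D4/D5 P8 similar
  -> R4 @ bar 1 tick 0 v(0, 2): B3/A4 m7 untreated
  -> R4 @ bar 2 tick 0 v(0, 2): C4/B4 M7 untreated
  -> R4 @ bar 2 tick 0 v(0, 3): C4/D5 M2 untreated
  -> R2 @ bar 3 tick 0 v(0, 2): C4/B4 M7 -> D4/D5 P8 similar
  -> R4 @ bar 3 tick 0 v(0, 3): D4/E5 M2 untreated
  -> R1 @ bar 4 tick 0 v(0, 2): D4/D5 P8 -> G3/G4 P8 similar
  -> R2 @ bar 4 tick 0 v(1, 3): B4/E5 P4 -> E4/B4 P5 similar
  -> R8 @ bar 4 tick 0 v(0, 2): penult P8 not 3rd/6th
  -> R1 @ bar 5 tick 0 v(1, 3): E4/B4 P5 -> A4/E5 P5 similar
  -> R2 @ bar 5 tick 0 v(0, 1): G3/E4 M6 -> A3/A4 P8 similar
  -> R2 @ bar 5 tick 0 v(0, 3): G3/B4 M3 -> A3/E5 P5 similar
  -> R6 @ bar 5 tick 3 v(0, 2): closes on m3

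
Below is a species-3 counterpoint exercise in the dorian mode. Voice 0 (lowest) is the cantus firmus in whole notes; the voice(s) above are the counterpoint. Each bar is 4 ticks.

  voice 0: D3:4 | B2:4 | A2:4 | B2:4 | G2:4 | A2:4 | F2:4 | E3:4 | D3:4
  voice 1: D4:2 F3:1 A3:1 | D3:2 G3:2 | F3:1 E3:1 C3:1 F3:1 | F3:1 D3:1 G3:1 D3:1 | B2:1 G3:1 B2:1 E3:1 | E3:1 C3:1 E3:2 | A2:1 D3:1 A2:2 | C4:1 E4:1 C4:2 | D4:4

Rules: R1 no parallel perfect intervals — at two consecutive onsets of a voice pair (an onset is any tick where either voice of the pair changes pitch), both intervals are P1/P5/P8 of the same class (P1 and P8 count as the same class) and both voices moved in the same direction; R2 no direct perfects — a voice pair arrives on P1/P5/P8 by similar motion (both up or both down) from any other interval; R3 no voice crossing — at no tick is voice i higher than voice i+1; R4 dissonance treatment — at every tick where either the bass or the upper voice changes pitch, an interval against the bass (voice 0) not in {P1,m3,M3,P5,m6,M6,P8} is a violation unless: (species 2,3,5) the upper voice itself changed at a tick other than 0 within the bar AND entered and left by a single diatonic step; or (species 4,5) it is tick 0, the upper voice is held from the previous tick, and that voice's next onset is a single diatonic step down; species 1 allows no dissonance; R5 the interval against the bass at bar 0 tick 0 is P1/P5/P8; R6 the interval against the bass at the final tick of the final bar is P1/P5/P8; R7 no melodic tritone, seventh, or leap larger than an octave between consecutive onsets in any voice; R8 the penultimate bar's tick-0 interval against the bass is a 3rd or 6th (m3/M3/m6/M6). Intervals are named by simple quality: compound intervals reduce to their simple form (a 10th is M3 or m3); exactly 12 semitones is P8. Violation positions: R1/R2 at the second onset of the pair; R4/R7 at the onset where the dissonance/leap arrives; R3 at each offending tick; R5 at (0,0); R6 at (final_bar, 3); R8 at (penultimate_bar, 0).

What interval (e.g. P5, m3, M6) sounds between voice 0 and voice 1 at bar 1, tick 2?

m6

voice 0=B2 voice 1=G3 -> m6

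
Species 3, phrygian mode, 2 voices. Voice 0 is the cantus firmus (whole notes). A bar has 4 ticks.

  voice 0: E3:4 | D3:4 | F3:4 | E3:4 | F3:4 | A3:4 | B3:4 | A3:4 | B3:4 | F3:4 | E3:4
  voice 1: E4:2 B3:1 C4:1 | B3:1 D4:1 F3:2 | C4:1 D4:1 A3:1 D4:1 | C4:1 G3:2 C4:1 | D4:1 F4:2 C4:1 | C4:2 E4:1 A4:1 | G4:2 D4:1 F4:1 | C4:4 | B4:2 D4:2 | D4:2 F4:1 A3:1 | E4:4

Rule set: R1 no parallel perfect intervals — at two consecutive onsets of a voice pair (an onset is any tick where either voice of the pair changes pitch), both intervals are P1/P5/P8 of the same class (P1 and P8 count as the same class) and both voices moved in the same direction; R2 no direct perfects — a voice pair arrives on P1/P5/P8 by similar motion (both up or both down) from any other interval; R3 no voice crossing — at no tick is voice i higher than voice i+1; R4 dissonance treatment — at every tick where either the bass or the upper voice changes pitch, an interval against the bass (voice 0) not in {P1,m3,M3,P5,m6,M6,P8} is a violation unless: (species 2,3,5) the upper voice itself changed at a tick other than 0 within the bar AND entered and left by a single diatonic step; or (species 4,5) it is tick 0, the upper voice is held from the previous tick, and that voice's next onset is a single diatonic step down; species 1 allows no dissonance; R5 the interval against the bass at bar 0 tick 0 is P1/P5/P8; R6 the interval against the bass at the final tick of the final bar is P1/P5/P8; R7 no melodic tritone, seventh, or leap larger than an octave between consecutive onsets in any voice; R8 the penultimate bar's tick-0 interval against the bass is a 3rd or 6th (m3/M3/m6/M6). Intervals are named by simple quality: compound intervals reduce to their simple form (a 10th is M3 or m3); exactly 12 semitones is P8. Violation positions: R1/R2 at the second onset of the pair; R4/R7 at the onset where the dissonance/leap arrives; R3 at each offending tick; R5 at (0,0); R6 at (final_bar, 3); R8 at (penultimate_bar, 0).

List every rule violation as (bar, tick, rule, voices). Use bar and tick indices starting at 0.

bar 0: v0=E3 v1=E4 downbeat P8
bar 1: v0=D3 v1=B3 downbeat M6
bar 2: v0=F3 v1=C4 downbeat P5
bar 3: v0=E3 v1=C4 downbeat m6
bar 4: v0=F3 v1=D4 downbeat M6
bar 5: v0=A3 v1=C4 downbeat m3
bar 6: v0=B3 v1=G4 downbeat m6
bar 7: v0=A3 v1=C4 downbeat m3
bar 8: v0=B3 v1=B4 downbeat P8
bar 9: v0=F3 v1=D4 downbeat M6
bar 10: v0=E3 v1=E4 downbeat P8
  -> R2 @ bar 2 tick 0 v(0, 1): D3/F3 m3 -> F3/C4 P5 similar
  -> R4 @ bar 6 tick 3 v(0, 1): B3/F4 TT untreated
  -> R2 @ bar 8 tick 0 v(0, 1): A3/C4 m3 -> B3/B4 P8 similar
  -> R7 @ bar 8 tick 0 v(1,): C4->B4 leap 11st
  -> R7 @ bar 9 tick 0 v(0,): B3->F3 leap 6st

(2, 0, R2, (0, 1))
(6, 3, R4, (0, 1))
(8, 0, R2, (0, 1))
(8, 0, R7, (1,))
(9, 0, R7, (0,))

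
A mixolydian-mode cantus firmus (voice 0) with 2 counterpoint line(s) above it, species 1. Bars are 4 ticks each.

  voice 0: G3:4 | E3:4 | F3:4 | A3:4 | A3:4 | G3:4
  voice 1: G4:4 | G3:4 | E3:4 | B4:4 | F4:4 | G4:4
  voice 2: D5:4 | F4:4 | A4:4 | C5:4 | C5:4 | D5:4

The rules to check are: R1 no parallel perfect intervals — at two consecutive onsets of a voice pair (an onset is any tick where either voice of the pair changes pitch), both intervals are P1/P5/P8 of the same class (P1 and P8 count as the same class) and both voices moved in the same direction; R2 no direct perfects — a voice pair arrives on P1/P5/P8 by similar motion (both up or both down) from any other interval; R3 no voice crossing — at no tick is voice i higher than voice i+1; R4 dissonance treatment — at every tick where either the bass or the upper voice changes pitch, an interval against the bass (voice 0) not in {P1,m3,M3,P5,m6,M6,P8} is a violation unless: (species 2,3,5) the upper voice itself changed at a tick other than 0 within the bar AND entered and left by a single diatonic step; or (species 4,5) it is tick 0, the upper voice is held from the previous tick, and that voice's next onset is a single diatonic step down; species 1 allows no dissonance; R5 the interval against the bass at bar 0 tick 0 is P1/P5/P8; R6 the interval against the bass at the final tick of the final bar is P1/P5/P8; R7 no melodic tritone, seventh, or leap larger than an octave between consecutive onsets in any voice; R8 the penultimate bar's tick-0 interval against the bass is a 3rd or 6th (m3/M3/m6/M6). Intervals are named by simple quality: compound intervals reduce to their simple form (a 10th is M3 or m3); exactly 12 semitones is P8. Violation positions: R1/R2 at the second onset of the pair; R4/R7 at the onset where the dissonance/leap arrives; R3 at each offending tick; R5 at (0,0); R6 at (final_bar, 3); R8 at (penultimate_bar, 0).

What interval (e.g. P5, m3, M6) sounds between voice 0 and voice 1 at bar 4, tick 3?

m6

voice 0=A3 voice 1=F4 -> m6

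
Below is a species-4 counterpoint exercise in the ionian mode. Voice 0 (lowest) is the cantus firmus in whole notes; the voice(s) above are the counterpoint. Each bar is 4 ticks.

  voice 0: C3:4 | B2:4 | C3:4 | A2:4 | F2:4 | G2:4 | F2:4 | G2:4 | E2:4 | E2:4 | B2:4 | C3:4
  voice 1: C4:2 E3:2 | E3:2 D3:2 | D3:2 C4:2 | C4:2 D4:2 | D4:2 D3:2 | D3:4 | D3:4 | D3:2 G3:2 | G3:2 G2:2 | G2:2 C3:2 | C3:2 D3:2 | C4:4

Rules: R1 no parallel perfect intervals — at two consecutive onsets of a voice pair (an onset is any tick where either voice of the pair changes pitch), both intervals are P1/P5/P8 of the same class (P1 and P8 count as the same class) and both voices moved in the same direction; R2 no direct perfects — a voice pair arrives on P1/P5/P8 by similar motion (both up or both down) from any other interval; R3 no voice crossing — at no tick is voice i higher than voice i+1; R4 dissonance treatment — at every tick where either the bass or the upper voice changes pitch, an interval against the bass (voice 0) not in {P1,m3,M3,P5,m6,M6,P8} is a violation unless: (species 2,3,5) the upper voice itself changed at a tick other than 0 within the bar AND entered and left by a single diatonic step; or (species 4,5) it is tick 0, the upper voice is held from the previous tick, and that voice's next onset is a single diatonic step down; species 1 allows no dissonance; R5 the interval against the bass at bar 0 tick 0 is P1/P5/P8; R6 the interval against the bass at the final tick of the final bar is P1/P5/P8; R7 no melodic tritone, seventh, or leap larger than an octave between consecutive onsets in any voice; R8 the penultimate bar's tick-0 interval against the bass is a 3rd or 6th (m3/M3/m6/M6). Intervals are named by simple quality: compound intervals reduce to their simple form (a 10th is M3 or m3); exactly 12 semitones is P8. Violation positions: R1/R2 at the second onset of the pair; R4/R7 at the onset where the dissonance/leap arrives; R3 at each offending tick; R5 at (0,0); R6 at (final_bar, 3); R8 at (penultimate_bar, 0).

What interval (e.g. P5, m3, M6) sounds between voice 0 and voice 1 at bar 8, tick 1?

m3

voice 0=E2 voice 1=G3 -> m3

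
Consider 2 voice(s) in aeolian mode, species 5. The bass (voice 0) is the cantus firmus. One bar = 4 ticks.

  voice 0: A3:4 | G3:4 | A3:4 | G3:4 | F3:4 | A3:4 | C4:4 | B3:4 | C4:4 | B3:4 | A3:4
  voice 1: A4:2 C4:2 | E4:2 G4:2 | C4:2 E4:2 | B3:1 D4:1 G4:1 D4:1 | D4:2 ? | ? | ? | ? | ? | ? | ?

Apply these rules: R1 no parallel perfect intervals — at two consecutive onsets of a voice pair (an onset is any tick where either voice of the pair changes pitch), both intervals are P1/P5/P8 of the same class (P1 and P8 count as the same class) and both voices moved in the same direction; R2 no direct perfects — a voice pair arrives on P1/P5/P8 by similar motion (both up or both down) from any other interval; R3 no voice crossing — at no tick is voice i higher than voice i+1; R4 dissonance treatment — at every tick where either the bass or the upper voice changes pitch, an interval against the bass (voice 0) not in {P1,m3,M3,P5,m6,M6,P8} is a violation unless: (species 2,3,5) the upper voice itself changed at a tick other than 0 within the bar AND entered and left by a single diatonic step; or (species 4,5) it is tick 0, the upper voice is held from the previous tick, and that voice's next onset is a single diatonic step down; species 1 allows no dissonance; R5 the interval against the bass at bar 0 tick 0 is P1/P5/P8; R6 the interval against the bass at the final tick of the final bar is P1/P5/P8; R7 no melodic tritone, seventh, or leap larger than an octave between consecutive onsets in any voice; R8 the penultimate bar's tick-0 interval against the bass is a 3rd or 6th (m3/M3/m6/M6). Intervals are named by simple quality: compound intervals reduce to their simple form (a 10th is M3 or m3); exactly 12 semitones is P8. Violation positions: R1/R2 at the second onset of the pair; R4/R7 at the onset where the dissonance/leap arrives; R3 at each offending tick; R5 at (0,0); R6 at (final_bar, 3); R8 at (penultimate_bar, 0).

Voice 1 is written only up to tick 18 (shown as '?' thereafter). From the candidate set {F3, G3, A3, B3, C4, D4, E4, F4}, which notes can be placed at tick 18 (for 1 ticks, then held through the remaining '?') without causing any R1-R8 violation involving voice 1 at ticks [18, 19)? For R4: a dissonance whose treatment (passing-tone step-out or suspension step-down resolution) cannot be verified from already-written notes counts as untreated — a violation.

{A3, C4, D4, F3, F4}

F3: legal
G3: violates R4
A3: legal
B3: violates R4
C4: legal
D4: legal
E4: violates R4
F4: legal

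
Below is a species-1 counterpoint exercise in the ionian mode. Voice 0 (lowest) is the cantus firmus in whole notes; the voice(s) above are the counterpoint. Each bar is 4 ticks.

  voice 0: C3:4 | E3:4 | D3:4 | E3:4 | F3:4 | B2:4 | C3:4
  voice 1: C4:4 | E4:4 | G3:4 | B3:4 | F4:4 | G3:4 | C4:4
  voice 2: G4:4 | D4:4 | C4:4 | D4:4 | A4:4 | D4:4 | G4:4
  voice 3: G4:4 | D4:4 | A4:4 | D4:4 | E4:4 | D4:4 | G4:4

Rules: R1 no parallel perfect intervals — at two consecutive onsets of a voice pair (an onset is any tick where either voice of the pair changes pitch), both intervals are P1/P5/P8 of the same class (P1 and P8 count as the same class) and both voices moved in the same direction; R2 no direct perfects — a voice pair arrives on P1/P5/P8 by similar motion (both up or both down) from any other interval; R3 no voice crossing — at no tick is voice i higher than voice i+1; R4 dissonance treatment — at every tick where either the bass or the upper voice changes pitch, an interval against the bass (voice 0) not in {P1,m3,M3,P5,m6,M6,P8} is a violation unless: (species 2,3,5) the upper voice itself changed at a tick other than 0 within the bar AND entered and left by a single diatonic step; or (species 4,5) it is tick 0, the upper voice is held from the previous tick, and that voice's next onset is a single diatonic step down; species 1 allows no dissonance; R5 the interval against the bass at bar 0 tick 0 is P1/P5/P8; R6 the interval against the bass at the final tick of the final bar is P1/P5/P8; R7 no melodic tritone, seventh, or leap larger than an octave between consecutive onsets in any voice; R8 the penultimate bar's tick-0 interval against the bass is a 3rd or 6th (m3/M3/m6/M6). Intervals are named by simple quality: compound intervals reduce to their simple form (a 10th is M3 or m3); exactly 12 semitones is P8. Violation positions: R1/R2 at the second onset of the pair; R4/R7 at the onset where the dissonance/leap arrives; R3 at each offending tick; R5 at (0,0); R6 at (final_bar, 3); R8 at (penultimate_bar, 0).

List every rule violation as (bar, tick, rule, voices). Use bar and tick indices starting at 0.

(1, 0, R1, (0, 1))
(1, 0, R1, (2, 3))
(1, 0, R3, (1, 2))
(1, 0, R4, (0, 2))
(1, 0, R4, (0, 3))
(1, 1, R3, (1, 2))
(1, 2, R3, (1, 2))
(1, 3, R3, (1, 2))
(2, 0, R4, (0, 1))
(2, 0, R4, (0, 2))
(3, 0, R2, (0, 1))
(3, 0, R4, (0, 2))
(3, 0, R4, (0, 3))
(4, 0, R2, (0, 1))
(4, 0, R3, (2, 3))
(4, 0, R4, (0, 3))
(4, 0, R7, (1,))
(4, 1, R3, (2, 3))
(4, 2, R3, (2, 3))
(4, 3, R3, (2, 3))
(5, 0, R2, (1, 2))
(5, 0, R2, (1, 3))
(5, 0, R2, (2, 3))
(5, 0, R7, (0,))
(5, 0, R7, (1,))
(6, 0, R1, (1, 2))
(6, 0, R1, (1, 3))
(6, 0, R1, (2, 3))
(6, 0, R2, (0, 1))
(6, 0, R2, (0, 2))
(6, 0, R2, (0, 3))

bar 0: v0=C3 v1=C4 v2=G4 v3=G4 downbeat P5
bar 1: v0=E3 v1=E4 v2=D4 v3=D4 downbeat m7
bar 2: v0=D3 v1=G3 v2=C4 v3=A4 downbeat P5
bar 3: v0=E3 v1=B3 v2=D4 v3=D4 downbeat m7
bar 4: v0=F3 v1=F4 v2=A4 v3=E4 downbeat M7
bar 5: v0=B2 v1=G3 v2=D4 v3=D4 downbeat m3
bar 6: v0=C3 v1=C4 v2=G4 v3=G4 downbeat P5
  -> R1 @ bar 1 tick 0 v(0, 1): C3/C4 P8 -> E3/E4 P8 similar
  -> R1 @ bar 1 tick 0 v(2, 3): G4/G4 P1 -> D4/D4 P1 similar
  -> R3 @ bar 1 tick 0 v(1, 2): E4 above D4
  -> R4 @ bar 1 tick 0 v(0, 2): E3/D4 m7 untreated
  -> R4 @ bar 1 tick 0 v(0, 3): E3/D4 m7 untreated
  -> R3 @ bar 1 tick 1 v(1, 2): E4 above D4
  -> R3 @ bar 1 tick 2 v(1, 2): E4 above D4
  -> R3 @ bar 1 tick 3 v(1, 2): E4 above D4
  -> R4 @ bar 2 tick 0 v(0, 1): D3/G3 P4 untreated
  -> R4 @ bar 2 tick 0 v(0, 2): D3/C4 m7 untreated
  -> R2 @ bar 3 tick 0 v(0, 1): D3/G3 P4 -> E3/B3 P5 similar
  -> R4 @ bar 3 tick 0 v(0, 2): E3/D4 m7 untreated
  -> R4 @ bar 3 tick 0 v(0, 3): E3/D4 m7 untreated
  -> R2 @ bar 4 tick 0 v(0, 1): E3/B3 P5 -> F3/F4 P8 similar
  -> R3 @ bar 4 tick 0 v(2, 3): A4 above E4
  -> R4 @ bar 4 tick 0 v(0, 3): F3/E4 M7 untreated
  -> R7 @ bar 4 tick 0 v(1,): B3->F4 leap 6st
  -> R3 @ bar 4 tick 1 v(2, 3): A4 above E4
  -> R3 @ bar 4 tick 2 v(2, 3): A4 above E4
  -> R3 @ bar 4 tick 3 v(2, 3): A4 above E4
  -> R2 @ bar 5 tick 0 v(1, 2): F4/A4 M3 -> G3/D4 P5 similar
  -> R2 @ bar 5 tick 0 v(1, 3): F4/E4 m2 -> G3/D4 P5 similar
  -> R2 @ bar 5 tick 0 v(2, 3): A4/E4 P4 -> D4/D4 P1 similar
  -> R7 @ bar 5 tick 0 v(0,): F3->B2 leap 6st
  -> R7 @ bar 5 tick 0 v(1,): F4->G3 leap 10st
  -> R1 @ bar 6 tick 0 v(1, 2): G3/D4 P5 -> C4/G4 P5 similar
  -> R1 @ bar 6 tick 0 v(1, 3): G3/D4 P5 -> C4/G4 P5 similar
  -> R1 @ bar 6 tick 0 v(2, 3): D4/D4 P1 -> G4/G4 P1 similar
  -> R2 @ bar 6 tick 0 v(0, 1): B2/G3 m6 -> C3/C4 P8 similar
  -> R2 @ bar 6 tick 0 v(0, 2): B2/D4 m3 -> C3/G4 P5 similar
  -> R2 @ bar 6 tick 0 v(0, 3): B2/D4 m3 -> C3/G4 P5 similar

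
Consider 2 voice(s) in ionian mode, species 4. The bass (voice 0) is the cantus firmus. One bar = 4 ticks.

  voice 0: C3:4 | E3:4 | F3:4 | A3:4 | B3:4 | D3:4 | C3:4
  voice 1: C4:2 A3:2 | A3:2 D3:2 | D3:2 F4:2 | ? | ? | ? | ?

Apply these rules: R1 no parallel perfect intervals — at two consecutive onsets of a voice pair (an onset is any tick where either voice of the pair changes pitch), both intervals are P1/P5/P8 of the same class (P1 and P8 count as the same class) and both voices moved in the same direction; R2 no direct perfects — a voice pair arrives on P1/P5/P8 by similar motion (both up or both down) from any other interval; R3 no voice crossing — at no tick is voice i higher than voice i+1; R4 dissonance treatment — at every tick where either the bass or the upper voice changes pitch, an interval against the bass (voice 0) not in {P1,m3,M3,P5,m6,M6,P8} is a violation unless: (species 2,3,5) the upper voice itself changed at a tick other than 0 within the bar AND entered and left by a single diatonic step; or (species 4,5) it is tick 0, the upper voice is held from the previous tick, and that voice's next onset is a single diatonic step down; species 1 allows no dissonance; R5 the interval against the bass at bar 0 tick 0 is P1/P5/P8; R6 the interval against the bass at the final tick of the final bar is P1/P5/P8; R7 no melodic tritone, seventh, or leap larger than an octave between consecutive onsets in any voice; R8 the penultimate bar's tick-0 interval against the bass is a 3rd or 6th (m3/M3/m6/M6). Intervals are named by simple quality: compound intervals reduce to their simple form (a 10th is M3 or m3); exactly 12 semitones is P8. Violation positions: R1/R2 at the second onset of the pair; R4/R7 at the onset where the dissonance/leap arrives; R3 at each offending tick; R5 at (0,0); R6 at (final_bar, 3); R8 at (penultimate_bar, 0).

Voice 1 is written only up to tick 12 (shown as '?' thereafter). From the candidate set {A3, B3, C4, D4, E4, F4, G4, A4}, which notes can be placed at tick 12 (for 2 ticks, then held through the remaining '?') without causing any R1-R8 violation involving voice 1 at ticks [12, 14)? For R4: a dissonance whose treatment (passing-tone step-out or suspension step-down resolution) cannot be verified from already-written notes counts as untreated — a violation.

A3: legal
B3: violates R4,R7
C4: legal
D4: violates R4
E4: legal
F4: legal
G4: violates R4
A4: violates R1

{A3, C4, E4, F4}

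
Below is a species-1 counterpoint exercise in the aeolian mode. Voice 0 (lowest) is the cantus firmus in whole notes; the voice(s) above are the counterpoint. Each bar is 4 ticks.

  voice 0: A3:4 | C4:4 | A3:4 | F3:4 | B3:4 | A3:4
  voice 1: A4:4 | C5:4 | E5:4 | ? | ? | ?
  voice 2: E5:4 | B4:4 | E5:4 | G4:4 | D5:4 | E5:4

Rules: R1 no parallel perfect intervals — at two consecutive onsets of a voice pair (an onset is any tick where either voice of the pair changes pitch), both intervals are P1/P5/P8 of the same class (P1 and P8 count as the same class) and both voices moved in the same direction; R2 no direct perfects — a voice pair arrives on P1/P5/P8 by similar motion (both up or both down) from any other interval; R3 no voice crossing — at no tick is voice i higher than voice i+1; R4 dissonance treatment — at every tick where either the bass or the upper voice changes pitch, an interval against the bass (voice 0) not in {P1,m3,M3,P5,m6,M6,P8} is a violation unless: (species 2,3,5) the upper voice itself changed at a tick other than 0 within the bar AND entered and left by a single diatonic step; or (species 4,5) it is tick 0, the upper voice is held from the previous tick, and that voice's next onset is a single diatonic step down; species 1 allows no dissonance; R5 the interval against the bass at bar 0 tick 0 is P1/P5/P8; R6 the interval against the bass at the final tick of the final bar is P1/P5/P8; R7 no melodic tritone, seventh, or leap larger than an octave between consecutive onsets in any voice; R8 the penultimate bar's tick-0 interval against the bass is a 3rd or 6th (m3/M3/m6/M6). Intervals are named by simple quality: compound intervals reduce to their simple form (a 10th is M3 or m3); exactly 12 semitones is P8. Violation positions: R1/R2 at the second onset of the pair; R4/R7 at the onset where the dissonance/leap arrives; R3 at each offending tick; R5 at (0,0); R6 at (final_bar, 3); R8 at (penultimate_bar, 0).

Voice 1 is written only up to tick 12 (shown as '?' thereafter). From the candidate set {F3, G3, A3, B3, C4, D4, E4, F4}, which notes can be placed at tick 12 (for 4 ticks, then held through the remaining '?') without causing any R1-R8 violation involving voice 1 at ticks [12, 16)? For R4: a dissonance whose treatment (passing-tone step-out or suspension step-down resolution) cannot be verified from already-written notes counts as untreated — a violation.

F3: violates R2,R7
G3: violates R1,R4,R7
A3: violates R7
B3: violates R4,R7
C4: violates R1,R2,R7
D4: violates R7
E4: violates R4
F4: violates R2,R7

{}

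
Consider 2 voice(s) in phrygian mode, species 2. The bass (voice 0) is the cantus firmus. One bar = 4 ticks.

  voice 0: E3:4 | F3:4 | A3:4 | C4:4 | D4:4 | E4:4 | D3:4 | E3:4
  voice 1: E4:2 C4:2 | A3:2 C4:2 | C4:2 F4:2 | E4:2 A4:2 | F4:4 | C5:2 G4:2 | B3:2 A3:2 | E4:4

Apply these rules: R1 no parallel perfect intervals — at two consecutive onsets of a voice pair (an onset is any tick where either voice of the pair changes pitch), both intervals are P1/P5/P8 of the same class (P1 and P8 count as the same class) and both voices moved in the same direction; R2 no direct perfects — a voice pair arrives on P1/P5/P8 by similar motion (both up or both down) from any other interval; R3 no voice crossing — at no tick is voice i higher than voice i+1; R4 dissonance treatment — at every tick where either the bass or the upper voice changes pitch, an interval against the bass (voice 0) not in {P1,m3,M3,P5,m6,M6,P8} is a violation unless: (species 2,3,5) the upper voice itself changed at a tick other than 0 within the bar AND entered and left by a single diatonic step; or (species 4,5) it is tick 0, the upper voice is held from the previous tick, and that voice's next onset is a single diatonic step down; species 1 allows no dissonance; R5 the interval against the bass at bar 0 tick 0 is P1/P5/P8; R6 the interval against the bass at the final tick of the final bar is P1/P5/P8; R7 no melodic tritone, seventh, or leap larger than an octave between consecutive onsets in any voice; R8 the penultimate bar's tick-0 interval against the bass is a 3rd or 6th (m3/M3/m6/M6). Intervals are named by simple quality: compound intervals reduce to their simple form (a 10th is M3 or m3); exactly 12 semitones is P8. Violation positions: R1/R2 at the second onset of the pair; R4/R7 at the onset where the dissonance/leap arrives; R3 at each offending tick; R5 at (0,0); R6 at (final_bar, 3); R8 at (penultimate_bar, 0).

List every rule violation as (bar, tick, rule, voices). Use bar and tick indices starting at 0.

(6, 0, R7, (0,))
(7, 0, R2, (0, 1))

bar 0: v0=E3 v1=E4 downbeat P8
bar 1: v0=F3 v1=A3 downbeat M3
bar 2: v0=A3 v1=C4 downbeat m3
bar 3: v0=C4 v1=E4 downbeat M3
bar 4: v0=D4 v1=F4 downbeat m3
bar 5: v0=E4 v1=C5 downbeat m6
bar 6: v0=D3 v1=B3 downbeat M6
bar 7: v0=E3 v1=E4 downbeat P8
  -> R7 @ bar 6 tick 0 v(0,): E4->D3 leap 14st
  -> R2 @ bar 7 tick 0 v(0, 1): D3/A3 P5 -> E3/E4 P8 similar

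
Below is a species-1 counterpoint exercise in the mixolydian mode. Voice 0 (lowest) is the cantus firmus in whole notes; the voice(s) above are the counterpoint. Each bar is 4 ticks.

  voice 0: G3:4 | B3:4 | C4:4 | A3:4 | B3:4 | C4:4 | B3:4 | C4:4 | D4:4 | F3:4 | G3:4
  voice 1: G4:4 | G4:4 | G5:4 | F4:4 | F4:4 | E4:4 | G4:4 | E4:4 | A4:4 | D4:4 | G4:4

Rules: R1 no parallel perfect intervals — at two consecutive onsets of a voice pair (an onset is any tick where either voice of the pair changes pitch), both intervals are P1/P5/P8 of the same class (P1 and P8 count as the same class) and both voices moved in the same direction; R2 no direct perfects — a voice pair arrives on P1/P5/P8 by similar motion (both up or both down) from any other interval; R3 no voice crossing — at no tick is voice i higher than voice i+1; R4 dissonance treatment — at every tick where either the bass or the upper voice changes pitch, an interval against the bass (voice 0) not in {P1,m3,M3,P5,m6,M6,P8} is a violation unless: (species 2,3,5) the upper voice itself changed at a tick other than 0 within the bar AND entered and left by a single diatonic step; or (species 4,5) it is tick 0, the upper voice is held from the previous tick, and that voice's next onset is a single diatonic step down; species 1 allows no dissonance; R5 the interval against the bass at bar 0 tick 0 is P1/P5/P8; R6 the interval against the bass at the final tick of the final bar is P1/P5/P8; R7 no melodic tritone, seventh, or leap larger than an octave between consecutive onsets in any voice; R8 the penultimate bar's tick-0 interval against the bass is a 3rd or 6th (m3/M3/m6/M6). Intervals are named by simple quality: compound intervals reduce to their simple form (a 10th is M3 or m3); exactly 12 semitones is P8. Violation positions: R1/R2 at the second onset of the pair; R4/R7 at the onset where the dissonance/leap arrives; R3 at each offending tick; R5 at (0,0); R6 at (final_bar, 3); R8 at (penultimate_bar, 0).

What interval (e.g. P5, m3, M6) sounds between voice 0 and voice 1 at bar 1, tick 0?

voice 0=B3 voice 1=G4 -> m6

m6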